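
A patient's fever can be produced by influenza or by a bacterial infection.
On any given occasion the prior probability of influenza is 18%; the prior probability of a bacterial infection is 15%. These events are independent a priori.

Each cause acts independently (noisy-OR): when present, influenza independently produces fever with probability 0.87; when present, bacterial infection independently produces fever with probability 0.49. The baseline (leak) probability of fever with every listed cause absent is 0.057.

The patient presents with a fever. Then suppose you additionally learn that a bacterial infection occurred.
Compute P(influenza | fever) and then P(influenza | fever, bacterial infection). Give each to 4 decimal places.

Under noisy-OR, P(fever | causes) = 1 − (1−0.057)·∏(1−qᵢ) over the active causes.
Enumerate the 4 (influenza, bacterial infection) configurations and weight by the priors:
  P(fever) = 0.057·0.82·0.85 + 0.51907·0.82·0.15 + 0.87741·0.18·0.85 + 0.937479·0.18·0.15
        = 0.039729 + 0.063846 + 0.134244 + 0.025312 = 0.263131
Keeping only the influenza-present terms gives 0.159556, so
  P(influenza | fever) = 0.159556 / 0.263131 ≈ 0.6064

Now condition on the additional information:
Numerator (weight on configurations with influenza): 0.937479*0.18 = 0.168746
Normalizer over all consistent configurations: 0.51907*0.82 + 0.937479*0.18 = 0.594383
Posterior = 0.168746 / 0.594383 ≈ 0.2839

P(influenza | fever) ≈ 0.6064; P(influenza | fever, bacterial infection) ≈ 0.2839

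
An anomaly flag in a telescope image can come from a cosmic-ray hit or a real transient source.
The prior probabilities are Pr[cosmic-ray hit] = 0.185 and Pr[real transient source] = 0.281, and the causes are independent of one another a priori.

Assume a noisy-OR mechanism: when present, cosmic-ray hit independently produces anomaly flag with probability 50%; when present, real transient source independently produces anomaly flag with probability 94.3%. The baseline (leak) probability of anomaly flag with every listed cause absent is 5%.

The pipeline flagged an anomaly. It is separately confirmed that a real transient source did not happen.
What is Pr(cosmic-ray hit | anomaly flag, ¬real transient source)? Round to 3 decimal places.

Under noisy-OR, P(anomaly flag | causes) = 1 − (1−0.05)·∏(1−qᵢ) over the active causes.
Enumerate both values of cosmic-ray hit and weight by the priors:
  P(anomaly flag | ¬real transient source) = 0.05×0.815 + 0.525×0.185
        = 0.040750 + 0.097125 = 0.137875
The terms with cosmic-ray hit present sum to 0.097125, so
  P(cosmic-ray hit | anomaly flag, ¬real transient source) = 0.097125 / 0.137875 ≈ 0.704

Pr(cosmic-ray hit | anomaly flag, ¬real transient source) ≈ 0.704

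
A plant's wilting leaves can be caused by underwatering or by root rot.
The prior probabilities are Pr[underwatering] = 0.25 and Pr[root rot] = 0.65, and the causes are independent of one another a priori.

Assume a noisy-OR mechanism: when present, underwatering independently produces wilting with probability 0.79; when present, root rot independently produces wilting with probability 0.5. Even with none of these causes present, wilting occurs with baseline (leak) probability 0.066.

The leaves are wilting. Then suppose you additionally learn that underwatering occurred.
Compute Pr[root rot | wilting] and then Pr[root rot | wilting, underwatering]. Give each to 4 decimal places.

Pr[root rot | wilting] ≈ 0.8226; Pr[root rot | wilting, underwatering] ≈ 0.6757

Under noisy-OR, P(wilting | causes) = 1 − (1−0.066)·∏(1−qᵢ) over the active causes.
Weight on root rot=true, given the evidence: 0.259838 + 0.146564 = 0.406402
Denominator P(wilting): 0.066·0.75·0.35 + 0.533·0.75·0.65 + 0.80386·0.25·0.35 + 0.90193·0.25·0.65 = 0.494065
Posterior = 0.406402 / 0.494065 ≈ 0.8226

With the extra evidence:
Sum P(wilting|·) weighted by the priors over both values of root rot:
  P(wilting | underwatering) = 0.80386*0.35 + 0.90193*0.65
        = 0.281351 + 0.586255 = 0.867606
The terms with root rot present sum to 0.586255, so
  P(root rot | wilting, underwatering) = 0.586255 / 0.867606 ≈ 0.6757
Conditioning on underwatering lowers the posterior on root rot: the classic explaining-away effect in a common-effect structure.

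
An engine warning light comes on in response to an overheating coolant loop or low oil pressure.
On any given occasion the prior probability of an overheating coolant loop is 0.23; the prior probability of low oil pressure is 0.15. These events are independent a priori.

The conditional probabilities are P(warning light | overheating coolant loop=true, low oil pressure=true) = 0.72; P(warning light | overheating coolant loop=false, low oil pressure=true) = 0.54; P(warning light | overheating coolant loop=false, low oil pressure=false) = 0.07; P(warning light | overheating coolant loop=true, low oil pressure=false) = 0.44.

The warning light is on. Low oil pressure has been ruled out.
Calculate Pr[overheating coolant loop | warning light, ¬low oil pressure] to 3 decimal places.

Pr[overheating coolant loop | warning light, ¬low oil pressure] ≈ 0.652

Numerator (weight on configurations with overheating coolant loop): 0.44*0.23 = 0.101200
The normalizing constant is 0.07*0.77 + 0.44*0.23 = 0.155100
P(overheating coolant loop | warning light, ¬low oil pressure) = 0.101200/0.155100 ≈ 0.652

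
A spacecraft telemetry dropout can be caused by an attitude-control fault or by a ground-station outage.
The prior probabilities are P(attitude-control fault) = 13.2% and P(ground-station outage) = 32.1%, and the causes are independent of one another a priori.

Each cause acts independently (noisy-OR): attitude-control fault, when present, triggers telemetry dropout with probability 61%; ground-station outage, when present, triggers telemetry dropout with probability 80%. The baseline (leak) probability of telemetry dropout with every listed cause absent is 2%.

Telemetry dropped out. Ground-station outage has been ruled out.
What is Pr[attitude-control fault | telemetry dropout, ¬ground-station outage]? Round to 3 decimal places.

Pr[attitude-control fault | telemetry dropout, ¬ground-station outage] ≈ 0.824

Under noisy-OR, P(telemetry dropout | causes) = 1 − (1−0.02)·∏(1−qᵢ) over the active causes.
Weight on attitude-control fault=true, given the evidence: 0.6178·0.132 = 0.081550
Normalizer over all consistent configurations: 0.02·0.868 + 0.6178·0.132 = 0.098910
Posterior = 0.081550 / 0.098910 ≈ 0.824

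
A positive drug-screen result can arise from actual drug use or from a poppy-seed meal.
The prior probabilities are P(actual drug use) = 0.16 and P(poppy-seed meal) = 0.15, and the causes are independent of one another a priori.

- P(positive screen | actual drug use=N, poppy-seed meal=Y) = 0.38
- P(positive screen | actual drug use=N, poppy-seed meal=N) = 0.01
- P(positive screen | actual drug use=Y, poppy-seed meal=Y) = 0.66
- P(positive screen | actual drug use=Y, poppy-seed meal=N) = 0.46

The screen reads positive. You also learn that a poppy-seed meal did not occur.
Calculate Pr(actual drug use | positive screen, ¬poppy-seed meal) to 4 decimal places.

Sum P(positive screen|·) weighted by the priors over both values of actual drug use:
  P(positive screen | ¬poppy-seed meal) = 0.01·0.84 + 0.46·0.16
        = 0.008400 + 0.073600 = 0.082000
Configurations with actual drug use contribute 0.073600, so
  P(actual drug use | positive screen, ¬poppy-seed meal) = 0.073600 / 0.082000 ≈ 0.8976

Pr(actual drug use | positive screen, ¬poppy-seed meal) ≈ 0.8976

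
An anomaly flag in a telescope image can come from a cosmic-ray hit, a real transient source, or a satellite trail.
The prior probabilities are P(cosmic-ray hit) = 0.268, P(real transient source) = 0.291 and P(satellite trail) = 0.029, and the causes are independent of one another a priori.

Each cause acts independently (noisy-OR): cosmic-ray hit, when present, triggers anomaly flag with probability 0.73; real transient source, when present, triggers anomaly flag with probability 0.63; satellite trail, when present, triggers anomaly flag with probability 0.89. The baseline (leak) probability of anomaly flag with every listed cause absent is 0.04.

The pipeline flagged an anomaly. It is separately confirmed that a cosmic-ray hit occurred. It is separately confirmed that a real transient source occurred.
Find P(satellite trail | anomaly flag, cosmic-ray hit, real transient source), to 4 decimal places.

Under noisy-OR, P(anomaly flag | causes) = 1 − (1−0.04)·∏(1−qᵢ) over the active causes.
P(anomaly flag | cosmic-ray hit, real transient source) = 0.904096*0.971 + 0.989451*0.029 = 0.877877 + 0.028694 = 0.906571
Of this, 0.028694 comes from 0.989451*0.029 (the satellite trail=true cases).
So P(satellite trail | anomaly flag, cosmic-ray hit, real transient source) = 0.028694/0.906571 ≈ 0.0317.

P(satellite trail | anomaly flag, cosmic-ray hit, real transient source) ≈ 0.0317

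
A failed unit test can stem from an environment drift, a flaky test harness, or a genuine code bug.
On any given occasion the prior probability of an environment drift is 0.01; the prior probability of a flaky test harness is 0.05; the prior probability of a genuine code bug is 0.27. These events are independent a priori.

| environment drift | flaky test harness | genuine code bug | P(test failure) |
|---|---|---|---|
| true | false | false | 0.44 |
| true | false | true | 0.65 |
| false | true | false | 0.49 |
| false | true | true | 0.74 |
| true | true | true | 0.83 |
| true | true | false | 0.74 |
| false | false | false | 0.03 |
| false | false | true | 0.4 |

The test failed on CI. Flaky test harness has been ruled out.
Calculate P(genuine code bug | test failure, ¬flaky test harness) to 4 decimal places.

P(genuine code bug | test failure, ¬flaky test harness) ≈ 0.8136

By total probability over the 4 (environment drift, genuine code bug) configurations:
  P(test failure | ¬flaky test harness) = 0.03×0.99×0.73 + 0.4×0.99×0.27 + 0.44×0.01×0.73 + 0.65×0.01×0.27
        = 0.021681 + 0.106920 + 0.003212 + 0.001755 = 0.133568
The terms with genuine code bug present sum to 0.108675, so
  P(genuine code bug | test failure, ¬flaky test harness) = 0.108675 / 0.133568 ≈ 0.8136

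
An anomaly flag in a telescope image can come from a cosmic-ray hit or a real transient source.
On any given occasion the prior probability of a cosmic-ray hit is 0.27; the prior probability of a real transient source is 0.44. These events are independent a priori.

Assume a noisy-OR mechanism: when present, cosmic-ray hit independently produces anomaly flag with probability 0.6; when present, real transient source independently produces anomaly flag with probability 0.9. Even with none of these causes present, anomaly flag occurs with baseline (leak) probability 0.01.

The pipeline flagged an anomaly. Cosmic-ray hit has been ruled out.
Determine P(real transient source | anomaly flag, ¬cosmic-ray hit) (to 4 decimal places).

P(real transient source | anomaly flag, ¬cosmic-ray hit) ≈ 0.9861

Under noisy-OR, P(anomaly flag | causes) = 1 − (1−0.01)·∏(1−qᵢ) over the active causes.
Sum P(anomaly flag|·) weighted by the priors over both values of real transient source:
  P(anomaly flag | ¬cosmic-ray hit) = 0.01*0.56 + 0.901*0.44
        = 0.005600 + 0.396440 = 0.402040
The terms with real transient source present sum to 0.396440, so
  P(real transient source | anomaly flag, ¬cosmic-ray hit) = 0.396440 / 0.402040 ≈ 0.9861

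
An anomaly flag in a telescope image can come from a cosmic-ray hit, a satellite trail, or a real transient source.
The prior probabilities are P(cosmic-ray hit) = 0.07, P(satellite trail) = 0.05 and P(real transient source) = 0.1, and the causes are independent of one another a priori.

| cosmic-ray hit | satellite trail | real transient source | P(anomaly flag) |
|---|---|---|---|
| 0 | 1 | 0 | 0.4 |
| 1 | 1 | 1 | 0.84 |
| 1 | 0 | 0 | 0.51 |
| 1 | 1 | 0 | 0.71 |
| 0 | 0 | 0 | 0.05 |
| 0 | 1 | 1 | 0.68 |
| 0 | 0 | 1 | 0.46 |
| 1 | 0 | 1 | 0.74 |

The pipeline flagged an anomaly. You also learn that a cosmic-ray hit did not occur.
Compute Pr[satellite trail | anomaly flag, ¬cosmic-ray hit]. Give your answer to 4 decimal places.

Pr[satellite trail | anomaly flag, ¬cosmic-ray hit] ≈ 0.1984

Numerator (weight on configurations with satellite trail): 0.018000 + 0.003400 = 0.021400
Denominator P(anomaly flag | ¬cosmic-ray hit): 0.05*0.95*0.9 + 0.46*0.95*0.1 + 0.4*0.05*0.9 + 0.68*0.05*0.1 = 0.107850
P(satellite trail | anomaly flag, ¬cosmic-ray hit) = 0.021400/0.107850 ≈ 0.1984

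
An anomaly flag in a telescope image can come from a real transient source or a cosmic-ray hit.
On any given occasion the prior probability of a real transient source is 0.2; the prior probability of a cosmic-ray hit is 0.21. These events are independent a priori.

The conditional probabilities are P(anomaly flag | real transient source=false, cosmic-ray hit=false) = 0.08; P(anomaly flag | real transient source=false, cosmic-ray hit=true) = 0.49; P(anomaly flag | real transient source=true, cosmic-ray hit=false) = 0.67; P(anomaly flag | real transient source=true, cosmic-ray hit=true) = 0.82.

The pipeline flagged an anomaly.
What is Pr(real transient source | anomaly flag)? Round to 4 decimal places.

Numerator (weight on configurations with real transient source): 0.105860 + 0.034440 = 0.140300
The normalizing constant is 0.08·0.8·0.79 + 0.49·0.8·0.21 + 0.67·0.2·0.79 + 0.82·0.2·0.21 = 0.273180
Posterior = 0.140300 / 0.273180 ≈ 0.5136

Pr(real transient source | anomaly flag) ≈ 0.5136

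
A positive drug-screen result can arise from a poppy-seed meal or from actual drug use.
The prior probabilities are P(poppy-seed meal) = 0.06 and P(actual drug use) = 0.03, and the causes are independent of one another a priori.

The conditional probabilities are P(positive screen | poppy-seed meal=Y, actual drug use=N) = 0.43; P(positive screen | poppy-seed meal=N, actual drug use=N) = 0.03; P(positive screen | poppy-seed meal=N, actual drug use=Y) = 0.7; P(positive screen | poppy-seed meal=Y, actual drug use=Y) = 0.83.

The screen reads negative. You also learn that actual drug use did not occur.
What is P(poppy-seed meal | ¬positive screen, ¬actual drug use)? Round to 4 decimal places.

P(poppy-seed meal | ¬positive screen, ¬actual drug use) ≈ 0.0362

By total probability over both values of poppy-seed meal:
  P(¬positive screen | ¬actual drug use) = 0.97×0.94 + 0.57×0.06
        = 0.911800 + 0.034200 = 0.946000
The terms with poppy-seed meal present sum to 0.034200, so
  P(poppy-seed meal | ¬positive screen, ¬actual drug use) = 0.034200 / 0.946000 ≈ 0.0362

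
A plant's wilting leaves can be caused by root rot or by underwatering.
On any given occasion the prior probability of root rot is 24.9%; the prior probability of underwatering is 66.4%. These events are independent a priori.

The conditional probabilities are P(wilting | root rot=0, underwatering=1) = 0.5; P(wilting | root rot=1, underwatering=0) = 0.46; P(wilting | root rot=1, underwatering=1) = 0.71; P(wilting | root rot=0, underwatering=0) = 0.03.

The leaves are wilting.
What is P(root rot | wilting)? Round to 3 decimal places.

Numerator (weight on configurations with root rot): 0.038485 + 0.117389 = 0.155874
Normalizer over all consistent configurations: 0.03·0.751·0.336 + 0.5·0.751·0.664 + 0.46·0.249·0.336 + 0.71·0.249·0.664 = 0.412776
P(root rot | wilting) = 0.155874/0.412776 ≈ 0.378

P(root rot | wilting) ≈ 0.378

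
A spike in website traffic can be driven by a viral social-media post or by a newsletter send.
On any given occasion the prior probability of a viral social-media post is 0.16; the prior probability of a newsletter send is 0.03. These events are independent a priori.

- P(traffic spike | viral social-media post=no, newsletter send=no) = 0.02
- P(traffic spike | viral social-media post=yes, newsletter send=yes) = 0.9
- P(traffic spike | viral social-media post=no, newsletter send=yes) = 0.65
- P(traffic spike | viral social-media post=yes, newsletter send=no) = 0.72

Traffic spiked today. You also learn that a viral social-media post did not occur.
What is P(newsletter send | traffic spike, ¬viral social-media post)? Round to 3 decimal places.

P(newsletter send | traffic spike, ¬viral social-media post) ≈ 0.501

P(traffic spike | ¬viral social-media post) = 0.02×0.97 + 0.65×0.03 = 0.019400 + 0.019500 = 0.038900
Of this, 0.019500 comes from 0.65×0.03 (the newsletter send=true cases).
Hence the posterior is 0.019500/0.038900 ≈ 0.501.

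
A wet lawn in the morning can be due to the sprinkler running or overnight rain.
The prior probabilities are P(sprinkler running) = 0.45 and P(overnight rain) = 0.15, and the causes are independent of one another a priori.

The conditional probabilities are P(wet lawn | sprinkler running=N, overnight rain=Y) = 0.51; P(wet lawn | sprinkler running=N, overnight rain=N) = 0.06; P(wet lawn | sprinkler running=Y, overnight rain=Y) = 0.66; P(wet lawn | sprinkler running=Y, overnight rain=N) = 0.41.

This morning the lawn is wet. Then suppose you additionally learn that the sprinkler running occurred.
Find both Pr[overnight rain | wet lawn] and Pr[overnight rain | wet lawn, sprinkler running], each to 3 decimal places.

Pr[overnight rain | wet lawn] ≈ 0.319; Pr[overnight rain | wet lawn, sprinkler running] ≈ 0.221

P(wet lawn) = 0.06·0.55·0.85 + 0.51·0.55·0.15 + 0.41·0.45·0.85 + 0.66·0.45·0.15 = 0.028050 + 0.042075 + 0.156825 + 0.044550 = 0.271500
Of this, 0.086625 comes from 0.042075 + 0.044550 (the overnight rain=true cases).
Hence the posterior is 0.086625/0.271500 ≈ 0.319.

Now condition on the additional information:
By total probability over both values of overnight rain:
  P(wet lawn | sprinkler running) = 0.41·0.85 + 0.66·0.15
        = 0.348500 + 0.099000 = 0.447500
Configurations with overnight rain contribute 0.099000, so
  P(overnight rain | wet lawn, sprinkler running) = 0.099000 / 0.447500 ≈ 0.221
This is intercausal reasoning (explaining away): once sprinkler running accounts for the wet lawn, overnight rain becomes less likely.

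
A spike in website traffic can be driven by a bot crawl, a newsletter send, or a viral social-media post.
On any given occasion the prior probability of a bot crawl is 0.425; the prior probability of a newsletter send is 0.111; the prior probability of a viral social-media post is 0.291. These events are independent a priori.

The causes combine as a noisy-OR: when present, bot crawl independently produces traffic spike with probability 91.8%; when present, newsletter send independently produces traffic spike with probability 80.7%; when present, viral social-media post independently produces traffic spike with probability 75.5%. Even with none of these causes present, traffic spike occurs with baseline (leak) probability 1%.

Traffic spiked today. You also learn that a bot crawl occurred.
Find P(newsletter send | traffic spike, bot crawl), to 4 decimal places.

Under noisy-OR, P(traffic spike | causes) = 1 − (1−0.01)·∏(1−qᵢ) over the active causes.
P(traffic spike | bot crawl) = 0.91882×0.889×0.709 + 0.980111×0.889×0.291 + 0.984332×0.111×0.709 + 0.996161×0.111×0.291 = 0.579133 + 0.253554 + 0.077466 + 0.032177 = 0.942330
Of this, 0.109643 comes from 0.077466 + 0.032177 (the newsletter send=true cases).
So P(newsletter send | traffic spike, bot crawl) = 0.109643/0.942330 ≈ 0.1164.

P(newsletter send | traffic spike, bot crawl) ≈ 0.1164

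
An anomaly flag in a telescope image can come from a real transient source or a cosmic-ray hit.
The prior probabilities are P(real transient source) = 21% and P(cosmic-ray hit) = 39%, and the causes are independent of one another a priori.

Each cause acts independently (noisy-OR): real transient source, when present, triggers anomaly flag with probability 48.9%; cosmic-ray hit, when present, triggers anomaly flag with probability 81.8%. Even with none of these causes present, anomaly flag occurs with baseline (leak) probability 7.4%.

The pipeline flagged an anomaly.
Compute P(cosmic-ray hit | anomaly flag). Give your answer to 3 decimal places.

Under noisy-OR, P(anomaly flag | causes) = 1 − (1−0.074)·∏(1−qᵢ) over the active causes.
Numerator (weight on configurations with cosmic-ray hit): 0.256175 + 0.074847 = 0.331022
Denominator P(anomaly flag): 0.074×0.79×0.61 + 0.831468×0.79×0.39 + 0.526814×0.21×0.61 + 0.91388×0.21×0.39 = 0.434168
P(cosmic-ray hit | anomaly flag) = 0.331022/0.434168 ≈ 0.762

P(cosmic-ray hit | anomaly flag) ≈ 0.762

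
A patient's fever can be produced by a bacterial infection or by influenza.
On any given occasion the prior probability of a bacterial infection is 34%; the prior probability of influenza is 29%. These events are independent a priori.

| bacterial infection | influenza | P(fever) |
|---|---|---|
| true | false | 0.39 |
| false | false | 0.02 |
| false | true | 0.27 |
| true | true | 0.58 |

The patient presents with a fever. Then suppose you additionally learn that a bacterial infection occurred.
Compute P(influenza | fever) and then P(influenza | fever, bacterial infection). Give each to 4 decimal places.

Enumerate the 4 (bacterial infection, influenza) configurations and weight by the priors:
  P(fever) = 0.02*0.66*0.71 + 0.27*0.66*0.29 + 0.39*0.34*0.71 + 0.58*0.34*0.29
        = 0.009372 + 0.051678 + 0.094146 + 0.057188 = 0.212384
Configurations with influenza contribute 0.108866, so
  P(influenza | fever) = 0.108866 / 0.212384 ≈ 0.5126

Now condition on the additional information:
Enumerate both values of influenza and weight by the priors:
  P(fever | bacterial infection) = 0.39×0.71 + 0.58×0.29
        = 0.276900 + 0.168200 = 0.445100
Configurations with influenza contribute 0.168200, so
  P(influenza | fever, bacterial infection) = 0.168200 / 0.445100 ≈ 0.3779
— bacterial infection explains away the evidence for influenza.

P(influenza | fever) ≈ 0.5126; P(influenza | fever, bacterial infection) ≈ 0.3779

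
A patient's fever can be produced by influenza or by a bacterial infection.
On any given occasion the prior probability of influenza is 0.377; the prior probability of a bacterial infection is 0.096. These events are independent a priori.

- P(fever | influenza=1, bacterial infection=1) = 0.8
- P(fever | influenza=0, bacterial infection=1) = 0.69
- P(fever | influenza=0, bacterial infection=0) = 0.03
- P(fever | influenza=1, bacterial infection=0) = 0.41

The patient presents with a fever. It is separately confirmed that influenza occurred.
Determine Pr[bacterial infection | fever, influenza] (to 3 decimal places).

P(fever | influenza) = 0.41·0.904 + 0.8·0.096 = 0.370640 + 0.076800 = 0.447440
The bacterial infection-present share is 0.8·0.096 = 0.076800.
So P(bacterial infection | fever, influenza) = 0.076800/0.447440 ≈ 0.172.

Pr[bacterial infection | fever, influenza] ≈ 0.172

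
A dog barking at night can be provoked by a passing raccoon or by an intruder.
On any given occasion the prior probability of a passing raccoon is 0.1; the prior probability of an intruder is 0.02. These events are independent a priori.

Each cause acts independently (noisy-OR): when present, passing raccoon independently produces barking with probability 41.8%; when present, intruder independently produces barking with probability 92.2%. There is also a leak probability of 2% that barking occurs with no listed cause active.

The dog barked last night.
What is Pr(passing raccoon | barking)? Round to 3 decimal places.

Pr(passing raccoon | barking) ≈ 0.562

Under noisy-OR, P(barking | causes) = 1 − (1−0.02)·∏(1−qᵢ) over the active causes.
Numerator (weight on configurations with passing raccoon): 0.042105 + 0.001911 = 0.044016
Normalizer over all consistent configurations: 0.02×0.9×0.98 + 0.92356×0.9×0.02 + 0.42964×0.1×0.98 + 0.955512×0.1×0.02 = 0.078280
Posterior = 0.044016 / 0.078280 ≈ 0.562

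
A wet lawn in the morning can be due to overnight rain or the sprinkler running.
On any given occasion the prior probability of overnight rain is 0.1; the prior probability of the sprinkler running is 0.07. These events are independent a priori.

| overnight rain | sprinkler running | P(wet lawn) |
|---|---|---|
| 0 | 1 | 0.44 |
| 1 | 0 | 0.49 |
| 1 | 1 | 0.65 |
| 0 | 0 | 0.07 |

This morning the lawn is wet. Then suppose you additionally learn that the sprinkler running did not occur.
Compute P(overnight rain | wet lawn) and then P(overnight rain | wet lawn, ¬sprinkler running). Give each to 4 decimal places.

P(overnight rain | wet lawn) ≈ 0.3674; P(overnight rain | wet lawn, ¬sprinkler running) ≈ 0.4375

P(wet lawn) = 0.07·0.9·0.93 + 0.44·0.9·0.07 + 0.49·0.1·0.93 + 0.65·0.1·0.07 = 0.058590 + 0.027720 + 0.045570 + 0.004550 = 0.136430
Restricting to configurations with overnight rain present: 0.045570 + 0.004550 = 0.050120.
Hence the posterior is 0.050120/0.136430 ≈ 0.3674.

With the extra evidence:
Weight on overnight rain=true, given the evidence: 0.49*0.1 = 0.049000
Denominator P(wet lawn | ¬sprinkler running): 0.07*0.9 + 0.49*0.1 = 0.112000
P(overnight rain | wet lawn, ¬sprinkler running) = 0.049000/0.112000 ≈ 0.4375
Ruling out sprinkler running raises the posterior on overnight rain — the flip side of explaining away.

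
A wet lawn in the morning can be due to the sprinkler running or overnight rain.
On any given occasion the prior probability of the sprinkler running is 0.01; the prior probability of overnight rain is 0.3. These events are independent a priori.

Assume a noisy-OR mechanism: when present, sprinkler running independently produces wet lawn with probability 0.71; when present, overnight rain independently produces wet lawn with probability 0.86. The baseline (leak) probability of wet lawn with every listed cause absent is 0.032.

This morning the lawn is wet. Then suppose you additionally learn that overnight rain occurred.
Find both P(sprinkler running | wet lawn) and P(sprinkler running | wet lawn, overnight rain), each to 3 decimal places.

P(sprinkler running | wet lawn) ≈ 0.028; P(sprinkler running | wet lawn, overnight rain) ≈ 0.011

Under noisy-OR, P(wet lawn | causes) = 1 − (1−0.032)·∏(1−qᵢ) over the active causes.
For the numerator, keep only sprinkler running=true terms: 0.005035 + 0.002882 = 0.007917
Denominator P(wet lawn): 0.032·0.99·0.7 + 0.86448·0.99·0.3 + 0.71928·0.01·0.7 + 0.960699·0.01·0.3 = 0.286844
P(sprinkler running | wet lawn) = 0.007917/0.286844 ≈ 0.028

Now also conditioning on overnight rain=true:
Sum P(wet lawn|·) weighted by the priors over both values of sprinkler running:
  P(wet lawn | overnight rain) = 0.86448×0.99 + 0.960699×0.01
        = 0.855835 + 0.009607 = 0.865442
Keeping only the sprinkler running-present terms gives 0.009607, so
  P(sprinkler running | wet lawn, overnight rain) = 0.009607 / 0.865442 ≈ 0.011
This is intercausal reasoning (explaining away): once overnight rain accounts for the wet lawn, sprinkler running becomes less likely.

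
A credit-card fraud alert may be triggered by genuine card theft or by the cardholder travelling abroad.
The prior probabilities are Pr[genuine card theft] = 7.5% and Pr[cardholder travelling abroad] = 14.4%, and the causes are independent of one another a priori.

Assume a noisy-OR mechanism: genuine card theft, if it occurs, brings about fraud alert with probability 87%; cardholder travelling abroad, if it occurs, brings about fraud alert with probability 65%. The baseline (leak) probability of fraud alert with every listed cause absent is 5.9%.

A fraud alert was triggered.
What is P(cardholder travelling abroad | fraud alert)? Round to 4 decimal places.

P(cardholder travelling abroad | fraud alert) ≈ 0.4916

Under noisy-OR, P(fraud alert | causes) = 1 − (1−0.059)·∏(1−qᵢ) over the active causes.
By total probability over the 4 (genuine card theft, cardholder travelling abroad) configurations:
  P(fraud alert) = 0.059×0.925×0.856 + 0.67065×0.925×0.144 + 0.87767×0.075×0.856 + 0.957184×0.075×0.144
        = 0.046716 + 0.089331 + 0.056346 + 0.010338 = 0.202731
Keeping only the cardholder travelling abroad-present terms gives 0.099669, so
  P(cardholder travelling abroad | fraud alert) = 0.099669 / 0.202731 ≈ 0.4916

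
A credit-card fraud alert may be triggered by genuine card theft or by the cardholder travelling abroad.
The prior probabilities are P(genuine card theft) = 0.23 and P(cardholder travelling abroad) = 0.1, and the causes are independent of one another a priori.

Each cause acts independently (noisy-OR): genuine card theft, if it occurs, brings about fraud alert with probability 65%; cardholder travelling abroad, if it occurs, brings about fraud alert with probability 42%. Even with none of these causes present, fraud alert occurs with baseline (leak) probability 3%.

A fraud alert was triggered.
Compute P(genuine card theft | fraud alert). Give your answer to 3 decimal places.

Under noisy-OR, P(fraud alert | causes) = 1 − (1−0.03)·∏(1−qᵢ) over the active causes.
Enumerate the 4 (genuine card theft, cardholder travelling abroad) configurations and weight by the priors:
  P(fraud alert) = 0.03*0.77*0.9 + 0.4374*0.77*0.1 + 0.6605*0.23*0.9 + 0.80309*0.23*0.1
        = 0.020790 + 0.033680 + 0.136723 + 0.018471 = 0.209664
Configurations with genuine card theft contribute 0.155194, so
  P(genuine card theft | fraud alert) = 0.155194 / 0.209664 ≈ 0.740

P(genuine card theft | fraud alert) ≈ 0.740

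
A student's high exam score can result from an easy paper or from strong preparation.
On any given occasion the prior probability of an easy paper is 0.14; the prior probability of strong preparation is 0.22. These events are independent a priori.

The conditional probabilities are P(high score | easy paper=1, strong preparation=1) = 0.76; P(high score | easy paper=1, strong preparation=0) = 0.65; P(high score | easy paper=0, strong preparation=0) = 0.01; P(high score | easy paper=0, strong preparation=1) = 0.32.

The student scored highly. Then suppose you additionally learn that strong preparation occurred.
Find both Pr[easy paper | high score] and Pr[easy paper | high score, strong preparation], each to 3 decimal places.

Pr[easy paper | high score] ≈ 0.584; Pr[easy paper | high score, strong preparation] ≈ 0.279

Weight on easy paper=true, given the evidence: 0.070980 + 0.023408 = 0.094388
Normalizer over all consistent configurations: 0.01·0.86·0.78 + 0.32·0.86·0.22 + 0.65·0.14·0.78 + 0.76·0.14·0.22 = 0.161640
Posterior = 0.094388 / 0.161640 ≈ 0.584

With the extra evidence:
P(high score | strong preparation) = 0.32·0.86 + 0.76·0.14 = 0.275200 + 0.106400 = 0.381600
Restricting to configurations with easy paper present: 0.76·0.14 = 0.106400.
So P(easy paper | high score, strong preparation) = 0.106400/0.381600 ≈ 0.279.
Conditioning on strong preparation lowers the posterior on easy paper: the classic explaining-away effect in a common-effect structure.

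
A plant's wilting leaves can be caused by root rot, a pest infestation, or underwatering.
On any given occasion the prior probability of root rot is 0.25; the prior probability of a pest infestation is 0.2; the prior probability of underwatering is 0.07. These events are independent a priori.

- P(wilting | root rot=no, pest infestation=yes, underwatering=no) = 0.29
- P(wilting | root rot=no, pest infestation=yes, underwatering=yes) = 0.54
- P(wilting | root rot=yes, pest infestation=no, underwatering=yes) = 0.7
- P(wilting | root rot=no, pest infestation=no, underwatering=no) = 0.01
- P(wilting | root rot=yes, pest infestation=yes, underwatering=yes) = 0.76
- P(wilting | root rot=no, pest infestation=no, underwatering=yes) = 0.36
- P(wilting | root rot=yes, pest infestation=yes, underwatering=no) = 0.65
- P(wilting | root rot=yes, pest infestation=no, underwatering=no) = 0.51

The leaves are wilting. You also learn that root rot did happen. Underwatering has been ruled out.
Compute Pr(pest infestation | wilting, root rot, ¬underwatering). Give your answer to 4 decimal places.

Enumerate both values of pest infestation and weight by the priors:
  P(wilting | root rot, ¬underwatering) = 0.51*0.8 + 0.65*0.2
        = 0.408000 + 0.130000 = 0.538000
The terms with pest infestation present sum to 0.130000, so
  P(pest infestation | wilting, root rot, ¬underwatering) = 0.130000 / 0.538000 ≈ 0.2416

Pr(pest infestation | wilting, root rot, ¬underwatering) ≈ 0.2416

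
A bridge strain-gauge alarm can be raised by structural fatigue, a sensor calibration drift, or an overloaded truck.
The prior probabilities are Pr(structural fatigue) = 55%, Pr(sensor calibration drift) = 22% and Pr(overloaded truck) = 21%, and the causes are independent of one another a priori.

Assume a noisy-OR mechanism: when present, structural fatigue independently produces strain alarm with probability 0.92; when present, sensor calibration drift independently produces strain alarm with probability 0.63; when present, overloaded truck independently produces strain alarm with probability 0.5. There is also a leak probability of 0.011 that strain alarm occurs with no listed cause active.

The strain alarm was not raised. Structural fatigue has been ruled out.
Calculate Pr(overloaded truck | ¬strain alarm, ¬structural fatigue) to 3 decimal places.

Under noisy-OR, P(strain alarm | causes) = 1 − (1−0.011)·∏(1−qᵢ) over the active causes.
Weight on overloaded truck=true, given the evidence: 0.080999 + 0.008453 = 0.089452
Normalizer over all consistent configurations: 0.989×0.78×0.79 + 0.4945×0.78×0.21 + 0.36593×0.22×0.79 + 0.182965×0.22×0.21 = 0.762473
Posterior = 0.089452 / 0.762473 ≈ 0.117

Pr(overloaded truck | ¬strain alarm, ¬structural fatigue) ≈ 0.117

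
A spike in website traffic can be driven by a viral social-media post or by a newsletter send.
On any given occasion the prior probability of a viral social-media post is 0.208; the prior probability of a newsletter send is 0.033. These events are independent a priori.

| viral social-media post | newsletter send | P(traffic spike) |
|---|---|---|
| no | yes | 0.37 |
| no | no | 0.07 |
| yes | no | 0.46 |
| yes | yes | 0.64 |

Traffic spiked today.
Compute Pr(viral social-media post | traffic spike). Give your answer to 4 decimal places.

Pr(viral social-media post | traffic spike) ≈ 0.6050

P(traffic spike) = 0.07×0.792×0.967 + 0.37×0.792×0.033 + 0.46×0.208×0.967 + 0.64×0.208×0.033 = 0.053610 + 0.009670 + 0.092523 + 0.004393 = 0.160196
Of this, 0.096916 comes from 0.092523 + 0.004393 (the viral social-media post=true cases).
Hence the posterior is 0.096916/0.160196 ≈ 0.6050.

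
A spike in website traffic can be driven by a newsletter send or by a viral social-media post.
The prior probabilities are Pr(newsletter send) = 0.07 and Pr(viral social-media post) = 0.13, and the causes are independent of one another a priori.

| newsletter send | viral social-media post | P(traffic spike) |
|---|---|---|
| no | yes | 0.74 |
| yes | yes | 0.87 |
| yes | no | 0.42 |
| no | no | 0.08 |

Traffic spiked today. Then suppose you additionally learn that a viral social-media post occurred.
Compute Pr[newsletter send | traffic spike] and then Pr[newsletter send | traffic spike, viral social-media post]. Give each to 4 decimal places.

Pr[newsletter send | traffic spike] ≈ 0.1785; Pr[newsletter send | traffic spike, viral social-media post] ≈ 0.0813

Sum P(traffic spike|·) weighted by the priors over the 4 (newsletter send, viral social-media post) configurations:
  P(traffic spike) = 0.08×0.93×0.87 + 0.74×0.93×0.13 + 0.42×0.07×0.87 + 0.87×0.07×0.13
        = 0.064728 + 0.089466 + 0.025578 + 0.007917 = 0.187689
The terms with newsletter send present sum to 0.033495, so
  P(newsletter send | traffic spike) = 0.033495 / 0.187689 ≈ 0.1785

With the extra evidence:
Sum P(traffic spike|·) weighted by the priors over both values of newsletter send:
  P(traffic spike | viral social-media post) = 0.74·0.93 + 0.87·0.07
        = 0.688200 + 0.060900 = 0.749100
Keeping only the newsletter send-present terms gives 0.060900, so
  P(newsletter send | traffic spike, viral social-media post) = 0.060900 / 0.749100 ≈ 0.0813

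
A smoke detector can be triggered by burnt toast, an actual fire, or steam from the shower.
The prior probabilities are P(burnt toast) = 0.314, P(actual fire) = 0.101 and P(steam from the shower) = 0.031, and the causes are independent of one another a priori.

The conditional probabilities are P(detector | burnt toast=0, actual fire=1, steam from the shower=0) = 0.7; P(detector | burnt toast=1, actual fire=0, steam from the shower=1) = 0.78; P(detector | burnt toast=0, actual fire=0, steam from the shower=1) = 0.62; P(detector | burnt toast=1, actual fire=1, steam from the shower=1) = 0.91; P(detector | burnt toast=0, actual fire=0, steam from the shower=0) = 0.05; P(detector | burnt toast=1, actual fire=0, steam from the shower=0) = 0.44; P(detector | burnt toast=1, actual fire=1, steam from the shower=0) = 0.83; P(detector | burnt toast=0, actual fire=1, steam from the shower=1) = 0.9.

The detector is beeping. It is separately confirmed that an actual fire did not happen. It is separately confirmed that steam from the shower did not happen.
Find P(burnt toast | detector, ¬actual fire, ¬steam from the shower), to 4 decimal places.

Numerator (weight on configurations with burnt toast): 0.44·0.314 = 0.138160
The normalizing constant is 0.05·0.686 + 0.44·0.314 = 0.172460
Posterior = 0.138160 / 0.172460 ≈ 0.8011

P(burnt toast | detector, ¬actual fire, ¬steam from the shower) ≈ 0.8011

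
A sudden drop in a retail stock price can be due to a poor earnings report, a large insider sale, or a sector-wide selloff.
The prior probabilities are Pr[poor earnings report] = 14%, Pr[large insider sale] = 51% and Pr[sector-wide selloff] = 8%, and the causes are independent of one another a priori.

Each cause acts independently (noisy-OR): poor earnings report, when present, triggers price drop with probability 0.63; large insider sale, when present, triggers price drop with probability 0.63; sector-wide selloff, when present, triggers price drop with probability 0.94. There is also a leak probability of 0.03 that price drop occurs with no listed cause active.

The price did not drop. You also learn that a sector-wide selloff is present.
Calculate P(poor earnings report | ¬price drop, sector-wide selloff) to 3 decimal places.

P(poor earnings report | ¬price drop, sector-wide selloff) ≈ 0.057

Under noisy-OR, P(price drop | causes) = 1 − (1−0.03)·∏(1−qᵢ) over the active causes.
P(¬price drop | sector-wide selloff) = 0.0582*0.86*0.49 + 0.021534*0.86*0.51 + 0.021534*0.14*0.49 + 0.007968*0.14*0.51 = 0.024525 + 0.009445 + 0.001477 + 0.000569 = 0.036016
The poor earnings report-present share is 0.001477 + 0.000569 = 0.002046.
So P(poor earnings report | ¬price drop, sector-wide selloff) = 0.002046/0.036016 ≈ 0.057.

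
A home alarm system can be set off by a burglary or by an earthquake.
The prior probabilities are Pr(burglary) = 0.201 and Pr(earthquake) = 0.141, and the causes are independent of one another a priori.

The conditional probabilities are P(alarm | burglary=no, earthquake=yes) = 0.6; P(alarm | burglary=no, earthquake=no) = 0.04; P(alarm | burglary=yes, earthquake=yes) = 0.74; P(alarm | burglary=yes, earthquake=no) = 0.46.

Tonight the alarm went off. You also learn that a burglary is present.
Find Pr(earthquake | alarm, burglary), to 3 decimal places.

Pr(earthquake | alarm, burglary) ≈ 0.209

By total probability over both values of earthquake:
  P(alarm | burglary) = 0.46×0.859 + 0.74×0.141
        = 0.395140 + 0.104340 = 0.499480
The terms with earthquake present sum to 0.104340, so
  P(earthquake | alarm, burglary) = 0.104340 / 0.499480 ≈ 0.209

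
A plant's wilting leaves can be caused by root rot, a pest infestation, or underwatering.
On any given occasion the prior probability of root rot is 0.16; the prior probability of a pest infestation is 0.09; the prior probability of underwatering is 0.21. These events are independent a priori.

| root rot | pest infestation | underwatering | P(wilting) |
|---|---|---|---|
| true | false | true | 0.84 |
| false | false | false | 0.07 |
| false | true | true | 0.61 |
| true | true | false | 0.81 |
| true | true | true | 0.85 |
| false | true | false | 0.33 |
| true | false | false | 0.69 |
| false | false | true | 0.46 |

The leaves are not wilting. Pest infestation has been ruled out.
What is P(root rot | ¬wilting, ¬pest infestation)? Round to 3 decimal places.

Weight on root rot=true, given the evidence: 0.039184 + 0.005376 = 0.044560
Denominator P(¬wilting | ¬pest infestation): 0.93*0.84*0.79 + 0.54*0.84*0.21 + 0.31*0.16*0.79 + 0.16*0.16*0.21 = 0.756964
P(root rot | ¬wilting, ¬pest infestation) = 0.044560/0.756964 ≈ 0.059

P(root rot | ¬wilting, ¬pest infestation) ≈ 0.059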